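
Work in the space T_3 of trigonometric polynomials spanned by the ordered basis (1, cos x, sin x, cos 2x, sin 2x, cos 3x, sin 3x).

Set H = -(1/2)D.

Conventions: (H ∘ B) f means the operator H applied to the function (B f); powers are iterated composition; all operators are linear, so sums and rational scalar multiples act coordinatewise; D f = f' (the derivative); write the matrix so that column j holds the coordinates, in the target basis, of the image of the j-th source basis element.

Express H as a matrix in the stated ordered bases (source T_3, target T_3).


image of 1: 0
image of cos x: (1/2)sin x
image of sin x: -(1/2)cos x
image of cos 2x: sin 2x
image of sin 2x: -cos 2x
image of cos 3x: (3/2)sin 3x
image of sin 3x: -(3/2)cos 3x
each image's coordinates form column j of the matrix

the matrix is [[0, 0, 0, 0, 0, 0, 0]; [0, 0, -1/2, 0, 0, 0, 0]; [0, 1/2, 0, 0, 0, 0, 0]; [0, 0, 0, 0, -1, 0, 0]; [0, 0, 0, 1, 0, 0, 0]; [0, 0, 0, 0, 0, 0, -3/2]; [0, 0, 0, 0, 0, 3/2, 0]] (rows listed top to bottom)


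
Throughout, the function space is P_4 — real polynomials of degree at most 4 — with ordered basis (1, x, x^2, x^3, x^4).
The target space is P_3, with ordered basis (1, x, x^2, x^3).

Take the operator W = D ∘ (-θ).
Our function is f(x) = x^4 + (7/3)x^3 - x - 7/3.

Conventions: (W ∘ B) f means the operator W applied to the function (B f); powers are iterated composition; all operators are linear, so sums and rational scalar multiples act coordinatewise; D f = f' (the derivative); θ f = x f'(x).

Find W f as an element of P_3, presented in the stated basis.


θ f = 4x^4 + 7x^3 - x
(-θ) f = -4x^4 - 7x^3 + x
D (-θ) f = -16x^3 - 21x^2 + 1

g(x) = -16x^3 - 21x^2 + 1


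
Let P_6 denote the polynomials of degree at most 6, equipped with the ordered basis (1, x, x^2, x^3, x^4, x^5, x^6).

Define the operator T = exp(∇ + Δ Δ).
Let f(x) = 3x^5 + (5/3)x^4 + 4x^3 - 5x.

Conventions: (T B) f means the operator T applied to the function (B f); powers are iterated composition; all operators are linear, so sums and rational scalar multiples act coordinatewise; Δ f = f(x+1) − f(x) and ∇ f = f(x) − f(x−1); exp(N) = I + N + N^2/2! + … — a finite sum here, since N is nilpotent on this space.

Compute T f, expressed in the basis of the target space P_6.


order-1 term: 15x^4 + (110/3)x^3 + 232x^2 + (761/3)x + 413/3
order-2 term: 30x^3 + 100x^2 + 497x + 1406/3
order-3 term: 30x^2 + (290/3)x + 269
order-4 term: 15x + 95/3
order-5 term: 3
the series for exp(∇ + Δ Δ) f terminates at order 5
exp(∇ + Δ Δ) f = 3x^5 + (50/3)x^4 + (212/3)x^3 + 362x^2 + (2572/3)x + 910

the image equals g(x) = 3x^5 + (50/3)x^4 + (212/3)x^3 + 362x^2 + (2572/3)x + 910


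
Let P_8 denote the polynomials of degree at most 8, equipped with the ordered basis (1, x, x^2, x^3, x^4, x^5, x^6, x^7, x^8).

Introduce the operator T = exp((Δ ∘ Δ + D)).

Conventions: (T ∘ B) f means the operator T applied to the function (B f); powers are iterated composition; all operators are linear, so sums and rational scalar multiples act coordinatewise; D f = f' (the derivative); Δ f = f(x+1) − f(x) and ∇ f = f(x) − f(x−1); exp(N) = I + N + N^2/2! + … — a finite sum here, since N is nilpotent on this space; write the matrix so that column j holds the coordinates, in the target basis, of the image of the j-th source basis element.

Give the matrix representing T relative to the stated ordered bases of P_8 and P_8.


image of 1: 1
image of x: x + 1
image of x^2: x^2 + 2x + 3
image of x^3: x^3 + 3x^2 + 9x + 13
image of x^4: x^4 + 4x^3 + 18x^2 + 52x + 63
image of x^5: x^5 + 5x^4 + 30x^3 + 130x^2 + 315x + 361
image of x^6: x^6 + 6x^5 + 45x^4 + 260x^3 + 945x^2 + 2166x + 2403
image of x^7: x^7 + 7x^6 + 63x^5 + 455x^4 + 2205x^3 + 7581x^2 + 16821x + 17893
image of x^8: x^8 + 8x^7 + 84x^6 + 728x^5 + 4410x^4 + 20216x^3 + 67284x^2 + 143144x + 146583
each image's coordinates form column j of the matrix

the matrix is [[1, 1, 3, 13, 63, 361, 2403, 17893, 146583]; [0, 1, 2, 9, 52, 315, 2166, 16821, 143144]; [0, 0, 1, 3, 18, 130, 945, 7581, 67284]; [0, 0, 0, 1, 4, 30, 260, 2205, 20216]; [0, 0, 0, 0, 1, 5, 45, 455, 4410]; [0, 0, 0, 0, 0, 1, 6, 63, 728]; [0, 0, 0, 0, 0, 0, 1, 7, 84]; [0, 0, 0, 0, 0, 0, 0, 1, 8]; [0, 0, 0, 0, 0, 0, 0, 0, 1]] (rows listed top to bottom)


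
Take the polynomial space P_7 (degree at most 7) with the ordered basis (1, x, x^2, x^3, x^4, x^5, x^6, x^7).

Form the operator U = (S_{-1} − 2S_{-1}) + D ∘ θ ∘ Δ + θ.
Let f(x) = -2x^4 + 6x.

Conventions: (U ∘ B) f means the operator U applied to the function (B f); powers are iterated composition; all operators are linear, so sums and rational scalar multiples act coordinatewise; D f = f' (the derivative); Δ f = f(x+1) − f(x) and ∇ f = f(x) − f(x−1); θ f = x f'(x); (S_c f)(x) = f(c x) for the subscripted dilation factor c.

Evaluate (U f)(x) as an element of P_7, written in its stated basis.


g(x) = -6x^4 - 72x^2 - 36x - 8

S_{-1} f = -2x^4 - 6x
S_{-1} f = -2x^4 - 6x
(-2S_{-1}) f = 4x^4 + 12x
(S_{-1} − 2S_{-1}) f = 2x^4 + 6x
Δ f = -8x^3 - 12x^2 - 8x + 4
θ Δ f = -24x^3 - 24x^2 - 8x
D θ Δ f = -72x^2 - 48x - 8
θ f = -8x^4 + 6x
((S_{-1} − 2S_{-1}) + D ∘ θ ∘ Δ + θ) f = -6x^4 - 72x^2 - 36x - 8


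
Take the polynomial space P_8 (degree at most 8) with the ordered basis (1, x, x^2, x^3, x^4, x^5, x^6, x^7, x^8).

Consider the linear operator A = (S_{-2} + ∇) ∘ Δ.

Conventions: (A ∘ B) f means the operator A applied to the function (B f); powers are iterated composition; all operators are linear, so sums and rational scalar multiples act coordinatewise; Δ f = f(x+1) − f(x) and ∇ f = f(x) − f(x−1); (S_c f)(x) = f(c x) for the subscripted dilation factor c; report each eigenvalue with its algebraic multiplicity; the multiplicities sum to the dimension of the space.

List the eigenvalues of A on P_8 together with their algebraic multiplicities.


image of 1: 0
image of x: 1
image of x^2: -4x + 3
image of x^3: 12x^2 + 1
image of x^4: -32x^3 + 36x^2 - 8x + 3
image of x^5: 80x^4 - 60x^3 + 40x^2 + 1
image of x^6: -192x^5 + 270x^4 - 160x^3 + 90x^2 - 12x + 3
image of x^7: 448x^6 - 630x^5 + 560x^4 - 210x^3 + 84x^2 + 1
image of x^8: -1024x^7 + 1848x^6 - 1792x^5 + 1260x^4 - 448x^3 + 168x^2 - 16x + 3
the matrix is upper triangular; its diagonal is (0, 0, 0, 0, 0, 0, 0, 0, 0)
for a triangular matrix the eigenvalues are the diagonal entries, with algebraic multiplicity their repetition count

λ = 0 (multiplicity 9)


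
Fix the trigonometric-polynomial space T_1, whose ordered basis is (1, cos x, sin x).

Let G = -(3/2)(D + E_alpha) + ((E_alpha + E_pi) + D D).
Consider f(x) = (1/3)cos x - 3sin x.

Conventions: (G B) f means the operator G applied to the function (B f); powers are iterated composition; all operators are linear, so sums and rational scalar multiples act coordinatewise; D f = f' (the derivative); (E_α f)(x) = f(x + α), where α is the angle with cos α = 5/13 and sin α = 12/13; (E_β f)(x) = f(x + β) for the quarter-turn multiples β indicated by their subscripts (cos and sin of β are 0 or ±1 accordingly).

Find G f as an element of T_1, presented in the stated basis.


D f = -3cos x - (1/3)sin x
E_alpha f = -(103/39)cos x - (19/13)sin x
(D + E_alpha) f = -(220/39)cos x - (70/39)sin x
(-(3/2)(D + E_alpha)) f = (110/13)cos x + (35/13)sin x
E_alpha f = -(103/39)cos x - (19/13)sin x
E_pi f = -(1/3)cos x + 3sin x
(E_alpha + E_pi) f = -(116/39)cos x + (20/13)sin x
D f = -3cos x - (1/3)sin x
D D f = -(1/3)cos x + 3sin x
((E_alpha + E_pi) + D D) f = -(43/13)cos x + (59/13)sin x
(-(3/2)(D + E_alpha) + ((E_alpha + E_pi) + D D)) f = (67/13)cos x + (94/13)sin x

the image equals g(x) = (67/13)cos x + (94/13)sin x


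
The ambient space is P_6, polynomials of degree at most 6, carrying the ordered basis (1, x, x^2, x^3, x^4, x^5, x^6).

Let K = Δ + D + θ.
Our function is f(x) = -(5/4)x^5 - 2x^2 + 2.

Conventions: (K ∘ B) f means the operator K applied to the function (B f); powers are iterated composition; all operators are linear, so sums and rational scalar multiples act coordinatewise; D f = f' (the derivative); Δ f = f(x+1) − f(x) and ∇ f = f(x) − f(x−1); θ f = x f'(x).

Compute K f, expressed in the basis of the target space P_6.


Δ f = -(25/4)x^4 - (25/2)x^3 - (25/2)x^2 - (41/4)x - 13/4
D f = -(25/4)x^4 - 4x
θ f = -(25/4)x^5 - 4x^2
(Δ + D + θ) f = -(25/4)x^5 - (25/2)x^4 - (25/2)x^3 - (33/2)x^2 - (57/4)x - 13/4

the result is g(x) = -(25/4)x^5 - (25/2)x^4 - (25/2)x^3 - (33/2)x^2 - (57/4)x - 13/4


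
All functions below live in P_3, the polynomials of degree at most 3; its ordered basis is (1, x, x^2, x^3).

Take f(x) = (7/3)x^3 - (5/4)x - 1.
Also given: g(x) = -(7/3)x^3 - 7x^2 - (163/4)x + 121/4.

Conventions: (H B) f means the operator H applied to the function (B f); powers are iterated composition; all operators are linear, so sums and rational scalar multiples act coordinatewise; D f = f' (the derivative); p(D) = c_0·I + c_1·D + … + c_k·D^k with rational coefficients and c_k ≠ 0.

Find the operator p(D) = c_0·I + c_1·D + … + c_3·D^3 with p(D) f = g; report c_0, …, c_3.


p(D) = -I − D − 3·D^2 + 2·D^3, i.e. c_0 = -1, c_1 = -1, c_2 = -3, c_3 = 2

D^0 f = (7/3)x^3 - (5/4)x - 1
D^1 f = 7x^2 - 5/4
D^2 f = 14x
D^3 f = 14
matching coefficients of g against c_0 f + c_1 Df + … from the top degree down determines the c_i
solution: c_0 = -1, c_1 = -1, c_2 = -3, c_3 = 2


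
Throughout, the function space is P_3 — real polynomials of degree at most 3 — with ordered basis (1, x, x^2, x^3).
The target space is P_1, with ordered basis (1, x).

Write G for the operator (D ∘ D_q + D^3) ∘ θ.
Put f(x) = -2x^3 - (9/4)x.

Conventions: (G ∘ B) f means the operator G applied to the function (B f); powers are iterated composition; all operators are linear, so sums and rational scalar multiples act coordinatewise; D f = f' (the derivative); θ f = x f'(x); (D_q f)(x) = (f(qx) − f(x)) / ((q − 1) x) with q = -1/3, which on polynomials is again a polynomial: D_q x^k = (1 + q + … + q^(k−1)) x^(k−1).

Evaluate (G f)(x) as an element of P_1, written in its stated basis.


θ f = -6x^3 - (9/4)x
D_q θ f = -(14/3)x^2 - 9/4
D D_q θ f = -(28/3)x
D θ f = -18x^2 - 9/4
D D θ f = -36x
D D D θ f = -36
(D ∘ D_q + D^3) θ f = -(28/3)x - 36

the image equals g(x) = -(28/3)x - 36


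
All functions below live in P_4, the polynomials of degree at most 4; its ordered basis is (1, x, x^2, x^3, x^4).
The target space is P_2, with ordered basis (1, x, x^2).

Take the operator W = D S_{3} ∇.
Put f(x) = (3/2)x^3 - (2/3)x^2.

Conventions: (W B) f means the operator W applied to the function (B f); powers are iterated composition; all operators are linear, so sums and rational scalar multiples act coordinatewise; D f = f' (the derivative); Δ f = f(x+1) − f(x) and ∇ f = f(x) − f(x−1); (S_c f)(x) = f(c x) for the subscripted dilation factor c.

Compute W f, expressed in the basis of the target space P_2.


∇ f = (9/2)x^2 - (35/6)x + 13/6
S_{3} ∇ f = (81/2)x^2 - (35/2)x + 13/6
D S_{3} ∇ f = 81x - 35/2

the image equals g(x) = 81x - 35/2


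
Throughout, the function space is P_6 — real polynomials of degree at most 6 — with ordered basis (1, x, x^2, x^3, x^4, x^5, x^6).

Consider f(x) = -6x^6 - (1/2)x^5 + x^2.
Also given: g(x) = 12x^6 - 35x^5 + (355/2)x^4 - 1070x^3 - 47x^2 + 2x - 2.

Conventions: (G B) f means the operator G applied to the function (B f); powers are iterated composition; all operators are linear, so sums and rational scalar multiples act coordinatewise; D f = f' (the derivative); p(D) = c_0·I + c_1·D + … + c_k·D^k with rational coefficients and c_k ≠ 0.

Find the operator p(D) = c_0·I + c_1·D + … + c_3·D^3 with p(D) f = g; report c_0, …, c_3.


D^0 f = -6x^6 - (1/2)x^5 + x^2
D^1 f = -36x^5 - (5/2)x^4 + 2x
D^2 f = -180x^4 - 10x^3 + 2
D^3 f = -720x^3 - 30x^2
matching coefficients of g against c_0 f + c_1 Df + … from the top degree down determines the c_i
solution: c_0 = -2, c_1 = 1, c_2 = -1, c_3 = 3/2

p(D) = -2·I + D − D^2 + (3/2)·D^3, i.e. c_0 = -2, c_1 = 1, c_2 = -1, c_3 = 3/2


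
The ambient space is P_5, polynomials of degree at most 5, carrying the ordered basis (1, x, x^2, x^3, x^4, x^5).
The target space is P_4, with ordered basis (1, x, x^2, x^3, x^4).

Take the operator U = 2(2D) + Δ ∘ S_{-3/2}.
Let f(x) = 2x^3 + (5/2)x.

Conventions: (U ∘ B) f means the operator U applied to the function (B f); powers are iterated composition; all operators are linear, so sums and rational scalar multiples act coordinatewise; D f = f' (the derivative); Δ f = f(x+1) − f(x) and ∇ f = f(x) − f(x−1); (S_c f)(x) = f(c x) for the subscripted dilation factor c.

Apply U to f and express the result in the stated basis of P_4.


D f = 6x^2 + 5/2
(2D) f = 12x^2 + 5
(2(2D)) f = 24x^2 + 10
S_{-3/2} f = -(27/4)x^3 - (15/4)x
Δ S_{-3/2} f = -(81/4)x^2 - (81/4)x - 21/2
(2(2D) + Δ ∘ S_{-3/2}) f = (15/4)x^2 - (81/4)x - 1/2

g(x) = (15/4)x^2 - (81/4)x - 1/2


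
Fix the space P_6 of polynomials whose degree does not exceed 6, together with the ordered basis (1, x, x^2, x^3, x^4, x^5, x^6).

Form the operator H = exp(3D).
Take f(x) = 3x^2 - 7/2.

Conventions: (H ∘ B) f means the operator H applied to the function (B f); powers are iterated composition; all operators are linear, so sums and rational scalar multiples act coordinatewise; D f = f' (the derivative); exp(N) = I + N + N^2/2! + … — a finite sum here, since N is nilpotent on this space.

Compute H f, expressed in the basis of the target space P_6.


order-1 term: 18x
order-2 term: 27
the series for exp(3D) f terminates at order 2
exp(3D) f = 3x^2 + 18x + 47/2

the image equals g(x) = 3x^2 + 18x + 47/2


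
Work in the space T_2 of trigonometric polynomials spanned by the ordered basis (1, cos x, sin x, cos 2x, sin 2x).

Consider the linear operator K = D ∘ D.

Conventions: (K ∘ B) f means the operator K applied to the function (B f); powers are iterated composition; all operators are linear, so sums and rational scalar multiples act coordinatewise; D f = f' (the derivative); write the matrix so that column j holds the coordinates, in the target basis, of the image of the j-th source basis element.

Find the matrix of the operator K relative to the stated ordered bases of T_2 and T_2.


image of 1: 0
image of cos x: -cos x
image of sin x: -sin x
image of cos 2x: -4cos 2x
image of sin 2x: -4sin 2x
each image's coordinates form column j of the matrix

the matrix is [[0, 0, 0, 0, 0]; [0, -1, 0, 0, 0]; [0, 0, -1, 0, 0]; [0, 0, 0, -4, 0]; [0, 0, 0, 0, -4]] (rows listed top to bottom)


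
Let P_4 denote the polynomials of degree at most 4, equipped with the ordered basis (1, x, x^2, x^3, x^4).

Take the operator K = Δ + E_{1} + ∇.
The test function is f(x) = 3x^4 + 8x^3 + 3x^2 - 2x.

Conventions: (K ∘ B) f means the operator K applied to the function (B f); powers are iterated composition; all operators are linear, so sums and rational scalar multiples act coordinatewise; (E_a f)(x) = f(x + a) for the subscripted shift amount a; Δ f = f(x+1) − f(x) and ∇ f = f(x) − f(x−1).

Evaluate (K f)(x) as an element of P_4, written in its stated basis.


Δ f = 12x^3 + 42x^2 + 42x + 12
E_{1} f = 3x^4 + 20x^3 + 45x^2 + 40x + 12
∇ f = 12x^3 + 6x^2 - 6x
(Δ + E_{1} + ∇) f = 3x^4 + 44x^3 + 93x^2 + 76x + 24

the image equals g(x) = 3x^4 + 44x^3 + 93x^2 + 76x + 24


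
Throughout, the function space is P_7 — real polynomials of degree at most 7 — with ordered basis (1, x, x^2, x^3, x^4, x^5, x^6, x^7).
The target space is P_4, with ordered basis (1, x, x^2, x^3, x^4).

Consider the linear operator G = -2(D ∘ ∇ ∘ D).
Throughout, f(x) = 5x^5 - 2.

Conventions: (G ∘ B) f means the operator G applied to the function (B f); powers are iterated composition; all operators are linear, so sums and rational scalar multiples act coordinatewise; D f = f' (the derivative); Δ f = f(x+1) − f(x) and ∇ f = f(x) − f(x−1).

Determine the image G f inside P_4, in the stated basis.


g(x) = -600x^2 + 600x - 200

D f = 25x^4
∇ D f = 100x^3 - 150x^2 + 100x - 25
D ∇ D f = 300x^2 - 300x + 100
(-2(D ∘ ∇ ∘ D)) f = -600x^2 + 600x - 200


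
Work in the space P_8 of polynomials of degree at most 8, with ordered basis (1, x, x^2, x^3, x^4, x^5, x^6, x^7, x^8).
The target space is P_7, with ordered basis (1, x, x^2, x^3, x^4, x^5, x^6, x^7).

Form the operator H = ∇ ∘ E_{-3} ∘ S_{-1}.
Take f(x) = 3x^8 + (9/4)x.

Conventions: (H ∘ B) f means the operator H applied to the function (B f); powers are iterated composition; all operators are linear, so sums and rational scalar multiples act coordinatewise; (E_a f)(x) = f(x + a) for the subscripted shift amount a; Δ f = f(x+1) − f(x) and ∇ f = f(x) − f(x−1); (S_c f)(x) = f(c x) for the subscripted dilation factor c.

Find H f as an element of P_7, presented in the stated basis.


S_{-1} f = 3x^8 - (9/4)x
E_{-3} S_{-1} f = 3x^8 - 72x^7 + 756x^6 - 4536x^5 + 17010x^4 - 40824x^3 + 61236x^2 - (209961/4)x + 78759/4
∇ E_{-3} S_{-1} f = 24x^7 - 588x^6 + 6216x^5 - 36750x^4 + 131208x^3 - 282828x^2 + 340728x - 707709/4

the result is g(x) = 24x^7 - 588x^6 + 6216x^5 - 36750x^4 + 131208x^3 - 282828x^2 + 340728x - 707709/4


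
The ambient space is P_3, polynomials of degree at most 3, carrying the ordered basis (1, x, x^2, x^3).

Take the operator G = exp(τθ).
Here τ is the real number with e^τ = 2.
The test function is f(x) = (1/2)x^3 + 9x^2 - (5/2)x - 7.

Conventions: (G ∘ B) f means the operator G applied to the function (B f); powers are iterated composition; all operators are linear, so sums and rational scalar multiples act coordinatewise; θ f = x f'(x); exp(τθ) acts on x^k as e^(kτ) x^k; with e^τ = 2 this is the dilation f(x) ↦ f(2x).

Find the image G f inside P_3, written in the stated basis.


exp(τθ) x^k = e^(kτ) x^k; with e^τ = 2 this sends x^k to 2^k x^k
x ↦ 2 x
x^2 ↦ 4 x^2
x^3 ↦ 8 x^3
applying this coordinatewise to f: exp(τθ) f = 4x^3 + 36x^2 - 5x - 7

the result is g(x) = 4x^3 + 36x^2 - 5x - 7


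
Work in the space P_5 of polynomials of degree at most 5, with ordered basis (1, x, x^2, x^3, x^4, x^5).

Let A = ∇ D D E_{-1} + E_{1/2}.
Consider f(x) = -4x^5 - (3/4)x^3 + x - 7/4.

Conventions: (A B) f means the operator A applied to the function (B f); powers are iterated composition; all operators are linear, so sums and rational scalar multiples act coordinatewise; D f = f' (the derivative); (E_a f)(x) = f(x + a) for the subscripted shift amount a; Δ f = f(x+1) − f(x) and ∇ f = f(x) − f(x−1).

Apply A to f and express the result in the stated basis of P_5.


the image equals g(x) = -4x^5 - 10x^4 - (43/4)x^3 - (1969/8)x^2 + (11507/16)x - 18111/32

E_{-1} f = -4x^5 + 20x^4 - (163/4)x^3 + (169/4)x^2 - (85/4)x + 2
D E_{-1} f = -20x^4 + 80x^3 - (489/4)x^2 + (169/2)x - 85/4
D D E_{-1} f = -80x^3 + 240x^2 - (489/2)x + 169/2
∇ D D E_{-1} f = -240x^2 + 720x - 1129/2
E_{1/2} f = -4x^5 - 10x^4 - (43/4)x^3 - (49/8)x^2 - (13/16)x - 47/32
(∇ D D E_{-1} + E_{1/2}) f = -4x^5 - 10x^4 - (43/4)x^3 - (1969/8)x^2 + (11507/16)x - 18111/32


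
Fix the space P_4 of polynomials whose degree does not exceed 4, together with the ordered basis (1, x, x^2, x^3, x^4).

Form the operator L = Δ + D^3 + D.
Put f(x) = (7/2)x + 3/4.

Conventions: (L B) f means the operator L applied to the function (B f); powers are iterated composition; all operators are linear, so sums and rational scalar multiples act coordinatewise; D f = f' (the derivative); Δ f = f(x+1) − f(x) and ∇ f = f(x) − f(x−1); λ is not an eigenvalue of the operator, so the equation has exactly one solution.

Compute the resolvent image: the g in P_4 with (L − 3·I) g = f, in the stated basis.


write g with unknown coordinates in the stated basis and equate coefficients in (L − 3·I) g = f
solving from the highest basis element down gives g = -(7/6)x - 37/36
check: L g = -7/3
so L g − 3·g = (7/2)x + 3/4 = f ✓

g(x) = -(7/6)x - 37/36


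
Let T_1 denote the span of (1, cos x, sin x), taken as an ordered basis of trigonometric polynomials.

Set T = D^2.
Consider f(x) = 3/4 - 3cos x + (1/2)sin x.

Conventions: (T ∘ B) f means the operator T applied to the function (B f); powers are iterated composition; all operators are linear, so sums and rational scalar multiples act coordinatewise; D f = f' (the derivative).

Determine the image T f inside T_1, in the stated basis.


D f = (1/2)cos x + 3sin x
D D f = 3cos x - (1/2)sin x

g(x) = 3cos x - (1/2)sin x


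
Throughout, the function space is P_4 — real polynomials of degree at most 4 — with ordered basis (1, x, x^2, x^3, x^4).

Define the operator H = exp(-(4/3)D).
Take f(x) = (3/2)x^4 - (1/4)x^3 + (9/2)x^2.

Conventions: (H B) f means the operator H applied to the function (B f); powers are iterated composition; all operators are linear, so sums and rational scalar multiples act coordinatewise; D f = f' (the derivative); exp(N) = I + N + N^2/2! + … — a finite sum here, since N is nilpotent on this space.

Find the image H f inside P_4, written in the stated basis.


order-1 term: -8x^3 + x^2 - 12x
order-2 term: 16x^2 - (4/3)x + 8
order-3 term: -(128/9)x + 16/27
order-4 term: 128/27
the series for exp(-(4/3)D) f terminates at order 4
exp(-(4/3)D) f = (3/2)x^4 - (33/4)x^3 + (43/2)x^2 - (248/9)x + 40/3

the image equals g(x) = (3/2)x^4 - (33/4)x^3 + (43/2)x^2 - (248/9)x + 40/3


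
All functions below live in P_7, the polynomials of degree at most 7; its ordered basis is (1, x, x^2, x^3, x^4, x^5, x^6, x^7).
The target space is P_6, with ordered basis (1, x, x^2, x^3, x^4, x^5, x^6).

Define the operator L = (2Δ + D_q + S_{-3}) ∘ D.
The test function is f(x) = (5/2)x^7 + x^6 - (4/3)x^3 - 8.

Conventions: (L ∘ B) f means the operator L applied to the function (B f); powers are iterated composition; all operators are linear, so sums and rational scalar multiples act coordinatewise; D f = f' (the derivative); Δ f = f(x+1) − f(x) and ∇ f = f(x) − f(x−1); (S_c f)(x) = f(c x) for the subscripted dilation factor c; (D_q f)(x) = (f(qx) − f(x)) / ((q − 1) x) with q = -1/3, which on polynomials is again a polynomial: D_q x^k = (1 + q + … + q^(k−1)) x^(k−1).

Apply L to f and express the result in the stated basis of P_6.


g(x) = (25515/2)x^6 - (300079/243)x^5 + (15917/27)x^4 + 820x^3 + 609x^2 + (754/3)x + 39

D f = (35/2)x^6 + 6x^5 - 4x^2
Δ D f = 105x^5 + (585/2)x^4 + 410x^3 + (645/2)x^2 + 127x + 39/2
(2Δ) D f = 210x^5 + 585x^4 + 820x^3 + 645x^2 + 254x + 39
D_q D f = (3185/243)x^5 + (122/27)x^4 - (8/3)x
S_{-3} D f = (25515/2)x^6 - 1458x^5 - 36x^2
(2Δ + D_q + S_{-3}) D f = (25515/2)x^6 - (300079/243)x^5 + (15917/27)x^4 + 820x^3 + 609x^2 + (754/3)x + 39


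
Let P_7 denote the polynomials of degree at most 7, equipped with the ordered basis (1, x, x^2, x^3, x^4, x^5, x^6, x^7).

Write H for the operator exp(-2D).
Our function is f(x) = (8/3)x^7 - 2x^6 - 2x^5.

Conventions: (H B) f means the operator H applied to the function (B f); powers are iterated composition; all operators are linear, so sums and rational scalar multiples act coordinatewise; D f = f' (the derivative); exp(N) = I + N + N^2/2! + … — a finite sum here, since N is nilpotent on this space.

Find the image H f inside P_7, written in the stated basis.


order-1 term: -(112/3)x^6 + 24x^5 + 20x^4
order-2 term: 224x^5 - 120x^4 - 80x^3
order-3 term: -(2240/3)x^4 + 320x^3 + 160x^2
order-4 term: (4480/3)x^3 - 480x^2 - 160x
order-5 term: -1792x^2 + 384x + 64
order-6 term: (3584/3)x - 128
order-7 term: -1024/3
the series for exp(-2D) f terminates at order 7
exp(-2D) f = (8/3)x^7 - (118/3)x^6 + 246x^5 - (2540/3)x^4 + (5200/3)x^3 - 2112x^2 + (4256/3)x - 1216/3

g(x) = (8/3)x^7 - (118/3)x^6 + 246x^5 - (2540/3)x^4 + (5200/3)x^3 - 2112x^2 + (4256/3)x - 1216/3


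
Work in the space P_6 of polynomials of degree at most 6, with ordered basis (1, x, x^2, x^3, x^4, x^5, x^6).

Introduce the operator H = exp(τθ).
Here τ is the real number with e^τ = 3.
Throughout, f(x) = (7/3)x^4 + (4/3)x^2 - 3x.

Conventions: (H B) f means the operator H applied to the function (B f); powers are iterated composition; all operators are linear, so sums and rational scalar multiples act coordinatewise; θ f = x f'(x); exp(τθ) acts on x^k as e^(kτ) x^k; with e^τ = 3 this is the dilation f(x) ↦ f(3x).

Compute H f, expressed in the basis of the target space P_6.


the result is g(x) = 189x^4 + 12x^2 - 9x

exp(τθ) x^k = e^(kτ) x^k; with e^τ = 3 this sends x^k to 3^k x^k
x ↦ 3 x
x^2 ↦ 9 x^2
x^4 ↦ 81 x^4
applying this coordinatewise to f: exp(τθ) f = 189x^4 + 12x^2 - 9x


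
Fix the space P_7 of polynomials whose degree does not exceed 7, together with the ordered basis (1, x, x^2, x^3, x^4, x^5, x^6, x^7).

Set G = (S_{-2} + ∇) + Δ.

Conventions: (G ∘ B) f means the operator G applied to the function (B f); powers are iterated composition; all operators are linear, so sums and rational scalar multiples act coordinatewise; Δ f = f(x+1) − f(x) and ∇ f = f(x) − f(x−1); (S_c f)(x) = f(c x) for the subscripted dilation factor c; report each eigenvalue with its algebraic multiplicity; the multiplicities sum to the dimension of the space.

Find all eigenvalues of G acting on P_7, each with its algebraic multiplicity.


image of 1: 1
image of x: -2x + 2
image of x^2: 4x^2 + 4x
image of x^3: -8x^3 + 6x^2 + 2
image of x^4: 16x^4 + 8x^3 + 8x
image of x^5: -32x^5 + 10x^4 + 20x^2 + 2
image of x^6: 64x^6 + 12x^5 + 40x^3 + 12x
image of x^7: -128x^7 + 14x^6 + 70x^4 + 42x^2 + 2
the matrix is upper triangular; its diagonal is (1, -2, 4, -8, 16, -32, 64, -128)
for a triangular matrix the eigenvalues are the diagonal entries, with algebraic multiplicity their repetition count

λ = -128 (multiplicity 1), λ = -32 (multiplicity 1), λ = -8 (multiplicity 1), λ = -2 (multiplicity 1), λ = 1 (multiplicity 1), λ = 4 (multiplicity 1), λ = 16 (multiplicity 1), λ = 64 (multiplicity 1)


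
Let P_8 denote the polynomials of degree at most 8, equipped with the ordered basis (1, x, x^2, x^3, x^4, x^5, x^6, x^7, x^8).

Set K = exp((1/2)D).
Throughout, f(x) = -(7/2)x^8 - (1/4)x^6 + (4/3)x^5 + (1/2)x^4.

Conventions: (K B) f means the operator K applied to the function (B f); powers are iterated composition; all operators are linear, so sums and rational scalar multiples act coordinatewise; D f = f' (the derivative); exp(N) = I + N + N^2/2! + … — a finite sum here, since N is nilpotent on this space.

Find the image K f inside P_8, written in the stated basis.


order-1 term: -14x^7 - (3/4)x^5 + (10/3)x^4 + x^3
order-2 term: -(49/2)x^6 - (15/16)x^4 + (10/3)x^3 + (3/4)x^2
order-3 term: -(49/2)x^5 - (5/8)x^3 + (5/3)x^2 + (1/4)x
order-4 term: -(245/16)x^4 - (15/64)x^2 + (5/12)x + 1/32
order-5 term: -(49/8)x^3 - (3/64)x + 1/24
order-6 term: -(49/32)x^2 - 1/256
order-7 term: -(7/32)x
order-8 term: -7/512
the series for exp((1/2)D) f terminates at order 8
exp((1/2)D) f = -(7/2)x^8 - 14x^7 - (99/4)x^6 - (287/12)x^5 - (149/12)x^4 - (29/12)x^3 + (125/192)x^2 + (77/192)x + 85/1536

the result is g(x) = -(7/2)x^8 - 14x^7 - (99/4)x^6 - (287/12)x^5 - (149/12)x^4 - (29/12)x^3 + (125/192)x^2 + (77/192)x + 85/1536


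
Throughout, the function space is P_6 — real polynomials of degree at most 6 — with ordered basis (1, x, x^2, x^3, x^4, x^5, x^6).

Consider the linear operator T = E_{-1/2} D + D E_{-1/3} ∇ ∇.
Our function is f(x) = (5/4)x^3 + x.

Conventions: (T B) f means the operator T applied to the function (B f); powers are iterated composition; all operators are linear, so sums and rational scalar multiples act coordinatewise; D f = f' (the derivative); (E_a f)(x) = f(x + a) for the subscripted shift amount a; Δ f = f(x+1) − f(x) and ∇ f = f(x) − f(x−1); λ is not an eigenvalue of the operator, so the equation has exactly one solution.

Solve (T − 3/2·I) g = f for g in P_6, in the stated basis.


write g with unknown coordinates in the stated basis and equate coefficients in (T − 3/2·I) g = f
solving from the highest basis element down gives g = -(5/6)x^3 - (5/3)x^2 - (11/9)x - 373/108
check: T g = -(5/2)x^2 - (5/6)x - 373/72
so T g − 3/2·g = (5/4)x^3 + x = f ✓

the image equals g(x) = -(5/6)x^3 - (5/3)x^2 - (11/9)x - 373/108


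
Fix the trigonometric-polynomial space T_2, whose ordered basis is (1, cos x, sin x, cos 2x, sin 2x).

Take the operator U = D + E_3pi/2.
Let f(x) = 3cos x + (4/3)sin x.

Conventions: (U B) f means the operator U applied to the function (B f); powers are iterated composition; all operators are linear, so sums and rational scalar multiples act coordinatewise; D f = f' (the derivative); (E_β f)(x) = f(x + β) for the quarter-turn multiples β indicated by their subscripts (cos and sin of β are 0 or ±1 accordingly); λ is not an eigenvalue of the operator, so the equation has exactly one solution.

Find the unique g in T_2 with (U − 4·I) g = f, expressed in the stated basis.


write g with unknown coordinates in the stated basis and equate coefficients in (U − 4·I) g = f
solving from the highest basis element down gives g = -(3/4)cos x - (1/3)sin x
check: U g = 0
so U g − 4·g = 3cos x + (4/3)sin x = f ✓

the result is g(x) = -(3/4)cos x - (1/3)sin x


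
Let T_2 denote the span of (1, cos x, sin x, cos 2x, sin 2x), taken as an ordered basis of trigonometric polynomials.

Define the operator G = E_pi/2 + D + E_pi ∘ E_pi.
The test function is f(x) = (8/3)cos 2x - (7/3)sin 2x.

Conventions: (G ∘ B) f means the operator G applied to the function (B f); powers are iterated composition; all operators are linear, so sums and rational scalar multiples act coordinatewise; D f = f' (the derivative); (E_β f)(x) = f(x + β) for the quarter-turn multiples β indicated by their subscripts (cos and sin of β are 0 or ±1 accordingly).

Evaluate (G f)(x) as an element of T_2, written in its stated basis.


the result is g(x) = -(14/3)cos 2x - (16/3)sin 2x

E_pi/2 f = -(8/3)cos 2x + (7/3)sin 2x
D f = -(14/3)cos 2x - (16/3)sin 2x
E_pi f = (8/3)cos 2x - (7/3)sin 2x
E_pi E_pi f = (8/3)cos 2x - (7/3)sin 2x
(E_pi/2 + D + E_pi ∘ E_pi) f = -(14/3)cos 2x - (16/3)sin 2x


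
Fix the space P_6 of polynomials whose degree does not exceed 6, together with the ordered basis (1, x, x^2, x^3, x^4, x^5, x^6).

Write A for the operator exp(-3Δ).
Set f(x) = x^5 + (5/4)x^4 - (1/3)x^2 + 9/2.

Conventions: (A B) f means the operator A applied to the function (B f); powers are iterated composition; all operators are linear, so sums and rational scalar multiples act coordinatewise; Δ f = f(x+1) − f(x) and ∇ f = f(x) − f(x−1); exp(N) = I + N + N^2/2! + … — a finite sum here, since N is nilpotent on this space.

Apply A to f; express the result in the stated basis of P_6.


the result is g(x) = x^5 - (55/4)x^4 + 45x^3 + (44/3)x^2 - 118x + 1/4

order-1 term: -15x^4 - 45x^3 - (105/2)x^2 - 28x - 23/4
order-2 term: 90x^3 + (675/2)x^2 + 450x + 843/4
order-3 term: -270x^2 - 945x - 1755/2
order-4 term: 405x + 3645/4
order-5 term: -243
the series for exp(-3Δ) f terminates at order 5
exp(-3Δ) f = x^5 - (55/4)x^4 + 45x^3 + (44/3)x^2 - 118x + 1/4


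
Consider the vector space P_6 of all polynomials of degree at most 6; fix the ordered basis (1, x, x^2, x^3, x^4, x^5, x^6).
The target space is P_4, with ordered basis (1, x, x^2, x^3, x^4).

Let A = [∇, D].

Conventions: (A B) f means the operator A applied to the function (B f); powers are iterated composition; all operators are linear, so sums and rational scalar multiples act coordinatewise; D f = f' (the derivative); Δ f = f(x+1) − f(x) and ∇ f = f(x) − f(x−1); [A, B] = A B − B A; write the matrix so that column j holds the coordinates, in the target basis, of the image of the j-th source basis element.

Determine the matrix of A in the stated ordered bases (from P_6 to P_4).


image of 1: 0
image of x: 0
image of x^2: 0
image of x^3: 0
image of x^4: 0
image of x^5: 0
image of x^6: 0
each image's coordinates form column j of the matrix

the matrix is [[0, 0, 0, 0, 0, 0, 0]; [0, 0, 0, 0, 0, 0, 0]; [0, 0, 0, 0, 0, 0, 0]; [0, 0, 0, 0, 0, 0, 0]; [0, 0, 0, 0, 0, 0, 0]] (rows listed top to bottom)


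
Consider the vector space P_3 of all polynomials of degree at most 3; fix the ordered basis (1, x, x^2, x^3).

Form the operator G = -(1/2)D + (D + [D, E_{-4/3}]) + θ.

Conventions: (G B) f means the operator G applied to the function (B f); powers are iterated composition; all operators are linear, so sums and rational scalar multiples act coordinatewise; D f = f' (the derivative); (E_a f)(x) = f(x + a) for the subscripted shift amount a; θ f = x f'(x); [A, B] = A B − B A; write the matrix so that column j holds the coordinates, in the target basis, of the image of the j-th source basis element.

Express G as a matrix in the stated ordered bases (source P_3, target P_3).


image of 1: 0
image of x: x + 1/2
image of x^2: 2x^2 + x
image of x^3: 3x^3 + (3/2)x^2
each image's coordinates form column j of the matrix

the matrix is [[0, 1/2, 0, 0]; [0, 1, 1, 0]; [0, 0, 2, 3/2]; [0, 0, 0, 3]] (rows listed top to bottom)


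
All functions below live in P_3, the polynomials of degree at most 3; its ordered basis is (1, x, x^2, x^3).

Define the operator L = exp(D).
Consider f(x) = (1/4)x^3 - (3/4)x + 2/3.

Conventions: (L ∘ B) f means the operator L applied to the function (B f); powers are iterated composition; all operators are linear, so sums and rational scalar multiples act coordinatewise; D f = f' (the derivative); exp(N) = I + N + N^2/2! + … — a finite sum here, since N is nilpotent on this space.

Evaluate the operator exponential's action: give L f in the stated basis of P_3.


g(x) = (1/4)x^3 + (3/4)x^2 + 1/6

order-1 term: (3/4)x^2 - 3/4
order-2 term: (3/4)x
order-3 term: 1/4
the series for exp(D) f terminates at order 3
exp(D) f = (1/4)x^3 + (3/4)x^2 + 1/6


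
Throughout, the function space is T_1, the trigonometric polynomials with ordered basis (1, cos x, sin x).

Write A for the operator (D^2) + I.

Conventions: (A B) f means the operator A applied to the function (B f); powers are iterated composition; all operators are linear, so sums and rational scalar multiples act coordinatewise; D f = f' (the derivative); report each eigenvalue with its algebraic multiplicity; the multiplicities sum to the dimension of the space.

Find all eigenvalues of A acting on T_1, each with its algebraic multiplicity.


λ = 0 (multiplicity 2), λ = 1 (multiplicity 1)

image of 1: 1
image of cos x: 0
image of sin x: 0
the matrix is diagonal; its diagonal is (1, 0, 0)
for a triangular matrix the eigenvalues are the diagonal entries, with algebraic multiplicity their repetition count


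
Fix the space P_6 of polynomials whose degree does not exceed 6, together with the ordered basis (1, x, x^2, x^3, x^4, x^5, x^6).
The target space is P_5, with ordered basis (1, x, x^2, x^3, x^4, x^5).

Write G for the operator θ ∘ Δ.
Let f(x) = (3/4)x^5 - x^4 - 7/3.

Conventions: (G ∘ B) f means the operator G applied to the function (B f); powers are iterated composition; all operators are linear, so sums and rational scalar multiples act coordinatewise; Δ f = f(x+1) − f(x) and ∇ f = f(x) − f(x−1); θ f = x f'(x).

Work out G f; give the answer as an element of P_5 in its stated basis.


g(x) = 15x^4 + (21/2)x^3 + 3x^2 - (1/4)x

Δ f = (15/4)x^4 + (7/2)x^3 + (3/2)x^2 - (1/4)x - 1/4
θ Δ f = 15x^4 + (21/2)x^3 + 3x^2 - (1/4)x


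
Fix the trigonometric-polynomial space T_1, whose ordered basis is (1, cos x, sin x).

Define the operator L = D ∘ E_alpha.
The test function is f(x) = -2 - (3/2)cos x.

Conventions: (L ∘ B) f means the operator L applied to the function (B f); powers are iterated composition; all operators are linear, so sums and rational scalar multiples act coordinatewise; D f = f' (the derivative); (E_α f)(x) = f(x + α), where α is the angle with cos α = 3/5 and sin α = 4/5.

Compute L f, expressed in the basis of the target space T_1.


E_alpha f = -2 - (9/10)cos x + (6/5)sin x
D E_alpha f = (6/5)cos x + (9/10)sin x

the image equals g(x) = (6/5)cos x + (9/10)sin x


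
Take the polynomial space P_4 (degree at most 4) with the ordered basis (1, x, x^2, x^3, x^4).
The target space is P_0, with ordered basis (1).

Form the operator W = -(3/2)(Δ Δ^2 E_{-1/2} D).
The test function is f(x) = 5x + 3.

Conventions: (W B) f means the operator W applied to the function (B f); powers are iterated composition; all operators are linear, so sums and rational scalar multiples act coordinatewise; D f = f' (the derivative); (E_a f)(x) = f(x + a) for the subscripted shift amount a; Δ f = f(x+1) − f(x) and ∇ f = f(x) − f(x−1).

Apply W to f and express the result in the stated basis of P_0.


D f = 5
E_{-1/2} D f = 5
Δ (E_{-1/2} D) f = 0
Δ Δ (E_{-1/2} D) f = 0
Δ Δ^2 (E_{-1/2} D) f = 0
(-(3/2)(Δ Δ^2 E_{-1/2} D)) f = 0

the result is g(x) = 0


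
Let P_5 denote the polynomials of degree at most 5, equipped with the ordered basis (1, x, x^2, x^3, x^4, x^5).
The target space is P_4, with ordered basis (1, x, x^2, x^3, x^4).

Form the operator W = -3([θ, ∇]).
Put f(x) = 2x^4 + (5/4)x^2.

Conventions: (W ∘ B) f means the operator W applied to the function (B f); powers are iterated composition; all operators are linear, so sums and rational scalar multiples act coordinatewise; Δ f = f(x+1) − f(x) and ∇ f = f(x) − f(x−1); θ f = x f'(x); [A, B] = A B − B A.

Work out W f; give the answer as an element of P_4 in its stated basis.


the result is g(x) = 24x^3 - 72x^2 + (159/2)x - 63/2

∇ f = 8x^3 - 12x^2 + (21/2)x - 13/4
θ ∇ f = 24x^3 - 24x^2 + (21/2)x
θ f = 8x^4 + (5/2)x^2
∇ θ f = 32x^3 - 48x^2 + 37x - 21/2
[θ, ∇] f = -8x^3 + 24x^2 - (53/2)x + 21/2
(-3([θ, ∇])) f = 24x^3 - 72x^2 + (159/2)x - 63/2


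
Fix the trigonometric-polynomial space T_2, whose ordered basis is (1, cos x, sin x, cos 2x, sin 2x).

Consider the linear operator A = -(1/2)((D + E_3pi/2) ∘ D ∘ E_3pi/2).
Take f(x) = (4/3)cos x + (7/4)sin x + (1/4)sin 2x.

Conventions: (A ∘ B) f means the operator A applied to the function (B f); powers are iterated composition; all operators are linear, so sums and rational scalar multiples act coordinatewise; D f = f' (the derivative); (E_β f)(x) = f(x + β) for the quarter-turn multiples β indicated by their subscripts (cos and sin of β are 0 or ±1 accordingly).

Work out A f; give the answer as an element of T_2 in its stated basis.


E_3pi/2 f = -(7/4)cos x + (4/3)sin x - (1/4)sin 2x
D E_3pi/2 f = (4/3)cos x + (7/4)sin x - (1/2)cos 2x
D (D ∘ E_3pi/2) f = (7/4)cos x - (4/3)sin x + sin 2x
E_3pi/2 (D ∘ E_3pi/2) f = -(7/4)cos x + (4/3)sin x + (1/2)cos 2x
(D + E_3pi/2) (D ∘ E_3pi/2) f = (1/2)cos 2x + sin 2x
(-(1/2)((D + E_3pi/2) ∘ D ∘ E_3pi/2)) f = -(1/4)cos 2x - (1/2)sin 2x

the image equals g(x) = -(1/4)cos 2x - (1/2)sin 2x


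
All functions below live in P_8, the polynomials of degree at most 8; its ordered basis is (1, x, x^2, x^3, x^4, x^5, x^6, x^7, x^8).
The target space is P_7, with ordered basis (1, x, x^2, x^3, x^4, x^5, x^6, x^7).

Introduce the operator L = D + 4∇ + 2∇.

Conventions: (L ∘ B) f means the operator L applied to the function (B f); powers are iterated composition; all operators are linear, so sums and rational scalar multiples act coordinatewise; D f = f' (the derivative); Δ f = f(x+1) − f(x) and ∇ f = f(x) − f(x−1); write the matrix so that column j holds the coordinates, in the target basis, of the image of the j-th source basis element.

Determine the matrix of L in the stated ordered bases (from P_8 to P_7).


image of 1: 0
image of x: 7
image of x^2: 14x - 6
image of x^3: 21x^2 - 18x + 6
image of x^4: 28x^3 - 36x^2 + 24x - 6
image of x^5: 35x^4 - 60x^3 + 60x^2 - 30x + 6
image of x^6: 42x^5 - 90x^4 + 120x^3 - 90x^2 + 36x - 6
image of x^7: 49x^6 - 126x^5 + 210x^4 - 210x^3 + 126x^2 - 42x + 6
image of x^8: 56x^7 - 168x^6 + 336x^5 - 420x^4 + 336x^3 - 168x^2 + 48x - 6
each image's coordinates form column j of the matrix

the matrix is [[0, 7, -6, 6, -6, 6, -6, 6, -6]; [0, 0, 14, -18, 24, -30, 36, -42, 48]; [0, 0, 0, 21, -36, 60, -90, 126, -168]; [0, 0, 0, 0, 28, -60, 120, -210, 336]; [0, 0, 0, 0, 0, 35, -90, 210, -420]; [0, 0, 0, 0, 0, 0, 42, -126, 336]; [0, 0, 0, 0, 0, 0, 0, 49, -168]; [0, 0, 0, 0, 0, 0, 0, 0, 56]] (rows listed top to bottom)
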